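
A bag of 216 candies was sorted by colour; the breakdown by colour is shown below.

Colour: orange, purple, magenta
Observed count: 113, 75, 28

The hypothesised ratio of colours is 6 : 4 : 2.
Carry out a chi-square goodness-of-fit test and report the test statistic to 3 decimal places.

2.134

Ratio total = 12. Expected counts: 216×6/12 = 108, 216×4/12 = 72, 216×2/12 = 36.
orange: (113 − 108)²/108 = 25/108 = 0.2315
purple: (75 − 72)²/72 = 9/72 = 0.1250
magenta: (28 − 36)²/36 = 64/36 = 1.7778
Sum = 2.134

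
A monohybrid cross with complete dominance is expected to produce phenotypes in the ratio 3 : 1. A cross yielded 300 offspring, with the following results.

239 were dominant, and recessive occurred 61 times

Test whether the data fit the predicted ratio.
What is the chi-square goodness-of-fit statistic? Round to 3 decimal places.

Ratio total = 4. Expected counts: 300×3/4 = 225, 300×1/4 = 75.
χ² = (239−225)²/225 + (61−75)²/75
   = 0.8711 + 2.6133
Sum = 3.484

3.484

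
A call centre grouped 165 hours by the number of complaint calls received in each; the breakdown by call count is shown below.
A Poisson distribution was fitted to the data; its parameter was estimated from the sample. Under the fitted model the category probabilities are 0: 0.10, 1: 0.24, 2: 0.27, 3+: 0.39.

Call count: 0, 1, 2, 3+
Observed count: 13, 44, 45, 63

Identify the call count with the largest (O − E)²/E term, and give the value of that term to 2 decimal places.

0, 0.74

Expected counts E_i = n·p_i: 165×0.10 = 16.5, 165×0.24 = 39.6, 165×0.27 = 44.55, 165×0.39 = 64.35.
cat         O        E   (O−E)²/E
0          13     16.5      0.742
1          44     39.6      0.489
2          45    44.55      0.005
3+         63    64.35      0.028
The largest term is for 0: 0.74.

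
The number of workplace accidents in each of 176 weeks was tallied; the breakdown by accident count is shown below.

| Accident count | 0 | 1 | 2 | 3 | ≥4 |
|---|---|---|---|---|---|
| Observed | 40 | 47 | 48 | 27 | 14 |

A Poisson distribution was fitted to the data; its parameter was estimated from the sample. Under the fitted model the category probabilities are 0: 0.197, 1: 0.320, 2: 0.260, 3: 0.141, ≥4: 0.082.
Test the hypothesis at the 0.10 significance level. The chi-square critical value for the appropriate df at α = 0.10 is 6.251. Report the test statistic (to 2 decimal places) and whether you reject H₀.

2.68; do not reject

Expected counts E_i = n·p_i: 176×0.197 = 34.672, 176×0.320 = 56.32, 176×0.260 = 45.76, 176×0.141 = 24.816, 176×0.082 = 14.432.
χ² = (40−34.672)²/34.672 + (47−56.32)²/56.32 + (48−45.76)²/45.76 + (27−24.816)²/24.816 + (14−14.432)²/14.432
   = 0.819 + 1.542 + 0.110 + 0.192 + 0.013
Sum = 2.68
df = 3. Since 2.68 < 6.251, we do not reject H₀.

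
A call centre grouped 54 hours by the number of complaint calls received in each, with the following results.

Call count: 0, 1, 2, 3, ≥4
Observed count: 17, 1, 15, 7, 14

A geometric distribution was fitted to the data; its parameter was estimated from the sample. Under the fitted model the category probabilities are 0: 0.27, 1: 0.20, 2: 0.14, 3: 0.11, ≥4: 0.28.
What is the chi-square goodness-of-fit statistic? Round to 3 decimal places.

16.888

Expected counts E_i = n·p_i: 54×0.27 = 14.58, 54×0.20 = 10.8, 54×0.14 = 7.56, 54×0.11 = 5.94, 54×0.28 = 15.12.
cat         O        E   (O−E)²/E
0          17    14.58     0.4017
1           1     10.8     8.8926
2          15     7.56     7.3219
3           7     5.94     0.1892
≥4         14    15.12     0.0830
Sum = 16.888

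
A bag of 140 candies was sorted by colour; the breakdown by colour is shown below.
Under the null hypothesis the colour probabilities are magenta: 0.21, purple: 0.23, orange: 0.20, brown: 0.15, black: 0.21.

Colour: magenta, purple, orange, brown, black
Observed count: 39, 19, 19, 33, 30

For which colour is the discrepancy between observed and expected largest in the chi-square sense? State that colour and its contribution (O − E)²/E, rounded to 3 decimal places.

Expected counts E_i = n·p_i: 140×0.21 = 29.4, 140×0.23 = 32.2, 140×0.20 = 28, 140×0.15 = 21, 140×0.21 = 29.4.
χ² = (39−29.4)²/29.4 + (19−32.2)²/32.2 + (19−28)²/28 + (33−21)²/21 + (30−29.4)²/29.4
   = 3.1347 + 5.4112 + 2.8929 + 6.8571 + 0.0122
The largest term is for brown: 6.857.

brown, 6.857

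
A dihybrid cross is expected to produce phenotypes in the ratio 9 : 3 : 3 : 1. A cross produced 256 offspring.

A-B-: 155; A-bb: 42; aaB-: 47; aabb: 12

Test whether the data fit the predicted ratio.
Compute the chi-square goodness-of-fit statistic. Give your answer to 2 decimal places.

Ratio total = 16. Expected counts: 256×9/16 = 144, 256×3/16 = 48, 256×3/16 = 48, 256×1/16 = 16.
cat         O        E   (O−E)²/E
A-B-      155      144      0.840
A-bb       42       48      0.750
aaB-       47       48      0.021
aabb       12       16      1.000
Sum = 2.61

2.61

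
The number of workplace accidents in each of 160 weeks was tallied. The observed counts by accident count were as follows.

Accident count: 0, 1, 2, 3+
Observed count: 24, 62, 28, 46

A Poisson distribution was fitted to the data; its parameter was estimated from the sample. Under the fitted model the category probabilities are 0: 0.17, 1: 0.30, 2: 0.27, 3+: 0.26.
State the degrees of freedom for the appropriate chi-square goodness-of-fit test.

2

There are k = 4 categories and 1 parameter estimated from the data, so df = 4 − 1 − 1 = 2.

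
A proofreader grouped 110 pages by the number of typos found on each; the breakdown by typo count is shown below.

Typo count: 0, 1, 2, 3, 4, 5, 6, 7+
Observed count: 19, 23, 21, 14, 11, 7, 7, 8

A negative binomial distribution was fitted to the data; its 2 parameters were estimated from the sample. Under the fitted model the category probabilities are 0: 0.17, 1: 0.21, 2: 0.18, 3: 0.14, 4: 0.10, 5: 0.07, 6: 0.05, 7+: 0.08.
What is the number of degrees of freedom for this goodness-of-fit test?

There are k = 8 categories and 2 parameters estimated from the data, so df = 8 − 1 − 2 = 5.

5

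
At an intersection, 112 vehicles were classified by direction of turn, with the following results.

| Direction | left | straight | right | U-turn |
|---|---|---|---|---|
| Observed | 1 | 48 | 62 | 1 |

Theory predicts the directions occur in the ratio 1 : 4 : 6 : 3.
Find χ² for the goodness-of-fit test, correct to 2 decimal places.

Ratio total = 14. Expected counts: 112×1/14 = 8, 112×4/14 = 32, 112×6/14 = 48, 112×3/14 = 24.
χ² = (1−8)²/8 + (48−32)²/32 + (62−48)²/48 + (1−24)²/24
   = 6.125 + 8.000 + 4.083 + 22.042
Sum = 40.25

40.25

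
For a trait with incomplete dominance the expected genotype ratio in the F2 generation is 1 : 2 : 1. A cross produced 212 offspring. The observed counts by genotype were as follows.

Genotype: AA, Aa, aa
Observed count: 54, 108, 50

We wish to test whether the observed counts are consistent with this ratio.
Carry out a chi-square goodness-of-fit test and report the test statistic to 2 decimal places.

Ratio total = 4. Expected counts: 212×1/4 = 53, 212×2/4 = 106, 212×1/4 = 53.
AA: (54 − 53)²/53 = 1/53 = 0.019
Aa: (108 − 106)²/106 = 4/106 = 0.038
aa: (50 − 53)²/53 = 9/53 = 0.170
Sum = 0.23

0.23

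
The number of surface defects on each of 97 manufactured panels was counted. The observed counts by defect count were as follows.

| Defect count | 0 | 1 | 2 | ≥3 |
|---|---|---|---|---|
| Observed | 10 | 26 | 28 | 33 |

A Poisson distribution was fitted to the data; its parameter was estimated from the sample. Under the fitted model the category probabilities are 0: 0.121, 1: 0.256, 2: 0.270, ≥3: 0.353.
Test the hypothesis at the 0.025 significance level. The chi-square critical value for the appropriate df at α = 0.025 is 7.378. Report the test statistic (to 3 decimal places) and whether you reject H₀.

Expected counts E_i = n·p_i: 97×0.121 = 11.737, 97×0.256 = 24.832, 97×0.270 = 26.19, 97×0.353 = 34.241.
χ² = (10−11.737)²/11.737 + (26−24.832)²/24.832 + (28−26.19)²/26.19 + (33−34.241)²/34.241
   = 0.2571 + 0.0549 + 0.1251 + 0.0450
Sum = 0.482
df = 2. Since 0.482 < 7.378, we do not reject H₀.

0.482; do not reject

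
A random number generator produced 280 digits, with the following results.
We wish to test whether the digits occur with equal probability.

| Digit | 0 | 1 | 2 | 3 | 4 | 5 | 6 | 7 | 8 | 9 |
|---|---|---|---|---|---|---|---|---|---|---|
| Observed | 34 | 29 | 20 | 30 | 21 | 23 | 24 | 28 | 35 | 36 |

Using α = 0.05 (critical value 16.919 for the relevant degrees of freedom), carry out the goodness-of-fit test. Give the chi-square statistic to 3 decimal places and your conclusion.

Under H₀ each category has probability 1/10, so each expected count is 280/10 = 28.
χ² = (34−28)²/28 + (29−28)²/28 + (20−28)²/28 + (30−28)²/28 + (21−28)²/28 + (23−28)²/28 + (24−28)²/28 + (28−28)²/28 + (35−28)²/28 + (36−28)²/28
   = 1.2857 + 0.0357 + 2.2857 + 0.1429 + 1.7500 + 0.8929 + 0.5714 + 0.0000 + 1.7500 + 2.2857
Sum = 11.000
df = 9. Since 11.000 < 16.919, we do not reject H₀.

11.000; do not reject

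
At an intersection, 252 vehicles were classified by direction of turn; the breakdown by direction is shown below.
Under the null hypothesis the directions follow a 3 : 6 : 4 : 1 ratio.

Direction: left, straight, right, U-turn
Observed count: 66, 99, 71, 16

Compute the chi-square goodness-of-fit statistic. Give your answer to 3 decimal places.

Ratio total = 14. Expected counts: 252×3/14 = 54, 252×6/14 = 108, 252×4/14 = 72, 252×1/14 = 18.
χ² = (66−54)²/54 + (99−108)²/108 + (71−72)²/72 + (16−18)²/18
   = 2.6667 + 0.7500 + 0.0139 + 0.2222
Sum = 3.653

3.653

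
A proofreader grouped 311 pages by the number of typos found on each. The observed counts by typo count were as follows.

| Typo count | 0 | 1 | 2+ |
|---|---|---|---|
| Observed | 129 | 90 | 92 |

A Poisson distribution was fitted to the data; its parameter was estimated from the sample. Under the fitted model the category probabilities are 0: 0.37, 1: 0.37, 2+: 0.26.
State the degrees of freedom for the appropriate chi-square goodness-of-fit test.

1

There are k = 3 categories and 1 parameter estimated from the data, so df = 3 − 1 − 1 = 1.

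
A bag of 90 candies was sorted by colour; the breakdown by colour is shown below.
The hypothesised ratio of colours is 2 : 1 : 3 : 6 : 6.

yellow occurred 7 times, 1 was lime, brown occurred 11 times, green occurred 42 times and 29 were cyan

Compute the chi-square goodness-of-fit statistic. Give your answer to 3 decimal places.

Ratio total = 18. Expected counts: 90×2/18 = 10, 90×1/18 = 5, 90×3/18 = 15, 90×6/18 = 30, 90×6/18 = 30.
cat         O        E   (O−E)²/E
yellow      7       10     0.9000
lime        1        5     3.2000
brown      11       15     1.0667
green      42       30     4.8000
cyan       29       30     0.0333
Sum = 10.000

10.000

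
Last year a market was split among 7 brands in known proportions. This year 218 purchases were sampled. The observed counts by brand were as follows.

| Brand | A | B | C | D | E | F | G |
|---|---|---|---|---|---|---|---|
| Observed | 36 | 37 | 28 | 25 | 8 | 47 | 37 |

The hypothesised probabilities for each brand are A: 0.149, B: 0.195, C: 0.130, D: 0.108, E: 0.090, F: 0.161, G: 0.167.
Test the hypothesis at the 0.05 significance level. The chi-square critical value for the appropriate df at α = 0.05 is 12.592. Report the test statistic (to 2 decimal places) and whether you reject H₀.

Expected counts E_i = n·p_i: 218×0.149 = 32.482, 218×0.195 = 42.51, 218×0.130 = 28.34, 218×0.108 = 23.544, 218×0.090 = 19.62, 218×0.161 = 35.098, 218×0.167 = 36.406.
χ² = (36−32.482)²/32.482 + (37−42.51)²/42.51 + (28−28.34)²/28.34 + (25−23.544)²/23.544 + (8−19.62)²/19.62 + (47−35.098)²/35.098 + (37−36.406)²/36.406
   = 0.381 + 0.714 + 0.004 + 0.090 + 6.882 + 4.036 + 0.010
Sum = 12.12
df = 6. Since 12.12 < 12.592, we do not reject H₀.

12.12; do not reject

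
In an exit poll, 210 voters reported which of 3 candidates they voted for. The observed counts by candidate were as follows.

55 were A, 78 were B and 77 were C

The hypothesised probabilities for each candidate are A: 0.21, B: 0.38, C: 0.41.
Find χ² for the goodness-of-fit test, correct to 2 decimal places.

Expected counts E_i = n·p_i: 210×0.21 = 44.1, 210×0.38 = 79.8, 210×0.41 = 86.1.
cat         O        E   (O−E)²/E
A          55     44.1      2.694
B          78     79.8      0.041
C          77     86.1      0.962
Sum = 3.70

3.70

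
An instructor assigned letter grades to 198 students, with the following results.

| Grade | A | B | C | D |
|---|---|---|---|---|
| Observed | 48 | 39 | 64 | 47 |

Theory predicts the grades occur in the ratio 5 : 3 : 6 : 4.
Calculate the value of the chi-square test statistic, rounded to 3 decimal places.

2.247

Ratio total = 18. Expected counts: 198×5/18 = 55, 198×3/18 = 33, 198×6/18 = 66, 198×4/18 = 44.
A: (48 − 55)²/55 = 49/55 = 0.8909
B: (39 − 33)²/33 = 36/33 = 1.0909
C: (64 − 66)²/66 = 4/66 = 0.0606
D: (47 − 44)²/44 = 9/44 = 0.2045
Sum = 2.247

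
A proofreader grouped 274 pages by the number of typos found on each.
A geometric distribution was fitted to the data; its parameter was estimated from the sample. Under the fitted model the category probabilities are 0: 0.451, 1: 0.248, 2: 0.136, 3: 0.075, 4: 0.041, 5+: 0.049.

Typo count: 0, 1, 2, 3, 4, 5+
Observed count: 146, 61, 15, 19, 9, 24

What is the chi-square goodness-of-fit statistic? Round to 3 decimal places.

26.972

Expected counts E_i = n·p_i: 274×0.451 = 123.574, 274×0.248 = 67.952, 274×0.136 = 37.264, 274×0.075 = 20.55, 274×0.041 = 11.234, 274×0.049 = 13.426.
χ² = (146−123.574)²/123.574 + (61−67.952)²/67.952 + (15−37.264)²/37.264 + (19−20.55)²/20.55 + (9−11.234)²/11.234 + (24−13.426)²/13.426
   = 4.0698 + 0.7112 + 13.3020 + 0.1169 + 0.4443 + 8.3278
Sum = 26.972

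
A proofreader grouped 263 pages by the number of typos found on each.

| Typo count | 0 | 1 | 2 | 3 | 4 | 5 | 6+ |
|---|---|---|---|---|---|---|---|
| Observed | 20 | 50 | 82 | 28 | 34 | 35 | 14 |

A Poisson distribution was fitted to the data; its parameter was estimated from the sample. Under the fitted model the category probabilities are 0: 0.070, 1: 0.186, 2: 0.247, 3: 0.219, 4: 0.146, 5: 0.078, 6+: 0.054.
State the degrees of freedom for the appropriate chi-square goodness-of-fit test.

There are k = 7 categories and 1 parameter estimated from the data, so df = 7 − 1 − 1 = 5.

5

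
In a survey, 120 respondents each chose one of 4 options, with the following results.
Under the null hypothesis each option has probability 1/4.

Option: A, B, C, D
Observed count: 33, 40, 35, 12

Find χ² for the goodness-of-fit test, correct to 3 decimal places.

15.267

Under H₀ each category has probability 1/4, so each expected count is 120/4 = 30.
cat         O        E   (O−E)²/E
A          33       30     0.3000
B          40       30     3.3333
C          35       30     0.8333
D          12       30    10.8000
Sum = 15.267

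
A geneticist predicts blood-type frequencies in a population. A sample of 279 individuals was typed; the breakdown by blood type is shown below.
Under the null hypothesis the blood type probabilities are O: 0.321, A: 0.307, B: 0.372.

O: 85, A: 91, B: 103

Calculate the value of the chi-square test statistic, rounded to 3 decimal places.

Expected counts E_i = n·p_i: 279×0.321 = 89.559, 279×0.307 = 85.653, 279×0.372 = 103.788.
χ² = (85−89.559)²/89.559 + (91−85.653)²/85.653 + (103−103.788)²/103.788
   = 0.2321 + 0.3338 + 0.0060
Sum = 0.572

0.572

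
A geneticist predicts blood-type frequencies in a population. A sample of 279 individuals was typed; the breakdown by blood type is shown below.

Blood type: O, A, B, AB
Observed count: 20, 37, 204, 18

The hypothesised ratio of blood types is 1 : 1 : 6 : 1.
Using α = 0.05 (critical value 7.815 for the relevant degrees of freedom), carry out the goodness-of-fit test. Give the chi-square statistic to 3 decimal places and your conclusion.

12.258; reject

Ratio total = 9. Expected counts: 279×1/9 = 31, 279×1/9 = 31, 279×6/9 = 186, 279×1/9 = 31.
O: (20 − 31)²/31 = 121/31 = 3.9032
A: (37 − 31)²/31 = 36/31 = 1.1613
B: (204 − 186)²/186 = 324/186 = 1.7419
AB: (18 − 31)²/31 = 169/31 = 5.4516
Sum = 12.258
df = 3. Since 12.258 > 7.815, we reject H₀.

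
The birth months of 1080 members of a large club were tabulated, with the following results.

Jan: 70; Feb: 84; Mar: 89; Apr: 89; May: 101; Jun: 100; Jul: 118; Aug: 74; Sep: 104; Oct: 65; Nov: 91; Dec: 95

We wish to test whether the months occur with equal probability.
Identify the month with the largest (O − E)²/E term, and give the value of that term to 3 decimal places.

Jul, 8.711

Under H₀ each category has probability 1/12, so each expected count is 1080/12 = 90.
cat         O        E   (O−E)²/E
Jan        70       90     4.4444
Feb        84       90     0.4000
Mar        89       90     0.0111
Apr        89       90     0.0111
May       101       90     1.3444
Jun       100       90     1.1111
Jul       118       90     8.7111
Aug        74       90     2.8444
Sep       104       90     2.1778
Oct        65       90     6.9444
Nov        91       90     0.0111
Dec        95       90     0.2778
The largest term is for Jul: 8.711.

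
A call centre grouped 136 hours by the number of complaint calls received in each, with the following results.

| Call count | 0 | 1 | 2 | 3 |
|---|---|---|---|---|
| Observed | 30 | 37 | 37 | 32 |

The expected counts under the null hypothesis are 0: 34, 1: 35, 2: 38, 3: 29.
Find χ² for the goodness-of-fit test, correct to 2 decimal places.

0: (30 − 34)²/34 = 16/34 = 0.471
1: (37 − 35)²/35 = 4/35 = 0.114
2: (37 − 38)²/38 = 1/38 = 0.026
3: (32 − 29)²/29 = 9/29 = 0.310
Sum = 0.92

0.92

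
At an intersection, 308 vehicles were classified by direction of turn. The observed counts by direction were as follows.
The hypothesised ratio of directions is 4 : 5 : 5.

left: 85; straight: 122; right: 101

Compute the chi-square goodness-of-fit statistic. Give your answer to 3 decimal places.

2.148

Ratio total = 14. Expected counts: 308×4/14 = 88, 308×5/14 = 110, 308×5/14 = 110.
cat           O        E   (O−E)²/E
left         85       88     0.1023
straight    122      110     1.3091
right       101      110     0.7364
Sum = 2.148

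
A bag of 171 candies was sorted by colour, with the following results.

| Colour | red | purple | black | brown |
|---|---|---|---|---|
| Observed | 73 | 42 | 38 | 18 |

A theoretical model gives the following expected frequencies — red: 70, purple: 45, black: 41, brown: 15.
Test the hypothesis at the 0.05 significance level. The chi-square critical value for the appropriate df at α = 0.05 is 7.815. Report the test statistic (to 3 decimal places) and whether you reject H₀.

cat         O        E   (O−E)²/E
red        73       70     0.1286
purple     42       45     0.2000
black      38       41     0.2195
brown      18       15     0.6000
Sum = 1.148
df = 3. Since 1.148 < 7.815, we do not reject H₀.

1.148; do not reject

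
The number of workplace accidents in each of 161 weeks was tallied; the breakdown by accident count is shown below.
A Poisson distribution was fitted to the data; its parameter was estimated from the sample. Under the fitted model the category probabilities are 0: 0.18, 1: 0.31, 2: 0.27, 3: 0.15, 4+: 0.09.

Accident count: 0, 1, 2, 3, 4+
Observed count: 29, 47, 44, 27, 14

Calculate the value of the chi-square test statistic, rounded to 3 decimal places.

Expected counts E_i = n·p_i: 161×0.18 = 28.98, 161×0.31 = 49.91, 161×0.27 = 43.47, 161×0.15 = 24.15, 161×0.09 = 14.49.
0: (29 − 28.98)²/28.98 = 0.0004/28.98 = 0.0000
1: (47 − 49.91)²/49.91 = 8.4681/49.91 = 0.1697
2: (44 − 43.47)²/43.47 = 0.2809/43.47 = 0.0065
3: (27 − 24.15)²/24.15 = 8.1225/24.15 = 0.3363
4+: (14 − 14.49)²/14.49 = 0.2401/14.49 = 0.0166
Sum = 0.529

0.529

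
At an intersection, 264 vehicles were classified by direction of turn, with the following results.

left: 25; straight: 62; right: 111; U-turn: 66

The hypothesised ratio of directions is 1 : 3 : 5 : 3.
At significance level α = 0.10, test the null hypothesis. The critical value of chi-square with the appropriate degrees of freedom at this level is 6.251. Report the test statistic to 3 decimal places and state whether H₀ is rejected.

Ratio total = 12. Expected counts: 264×1/12 = 22, 264×3/12 = 66, 264×5/12 = 110, 264×3/12 = 66.
left: (25 − 22)²/22 = 9/22 = 0.4091
straight: (62 − 66)²/66 = 16/66 = 0.2424
right: (111 − 110)²/110 = 1/110 = 0.0091
U-turn: (66 − 66)²/66 = 0/66 = 0.0000
Sum = 0.661
df = 3. Since 0.661 < 6.251, we do not reject H₀.

0.661; do not reject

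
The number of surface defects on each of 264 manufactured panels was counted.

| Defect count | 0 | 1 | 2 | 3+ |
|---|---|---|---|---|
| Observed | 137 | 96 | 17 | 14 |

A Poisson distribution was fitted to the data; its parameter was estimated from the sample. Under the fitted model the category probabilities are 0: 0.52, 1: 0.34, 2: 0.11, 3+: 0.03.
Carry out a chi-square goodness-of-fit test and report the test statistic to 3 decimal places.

10.094

Expected counts E_i = n·p_i: 264×0.52 = 137.28, 264×0.34 = 89.76, 264×0.11 = 29.04, 264×0.03 = 7.92.
χ² = (137−137.28)²/137.28 + (96−89.76)²/89.76 + (17−29.04)²/29.04 + (14−7.92)²/7.92
   = 0.0006 + 0.4338 + 4.9918 + 4.6675
Sum = 10.094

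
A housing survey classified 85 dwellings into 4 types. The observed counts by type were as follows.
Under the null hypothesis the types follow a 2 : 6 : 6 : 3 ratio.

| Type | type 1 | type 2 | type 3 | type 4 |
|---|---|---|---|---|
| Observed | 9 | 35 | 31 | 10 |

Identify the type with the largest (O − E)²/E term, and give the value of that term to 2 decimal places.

type 4, 1.67

Ratio total = 17. Expected counts: 85×2/17 = 10, 85×6/17 = 30, 85×6/17 = 30, 85×3/17 = 15.
type 1: (9 − 10)²/10 = 1/10 = 0.100
type 2: (35 − 30)²/30 = 25/30 = 0.833
type 3: (31 − 30)²/30 = 1/30 = 0.033
type 4: (10 − 15)²/15 = 25/15 = 1.667
The largest term is for type 4: 1.67.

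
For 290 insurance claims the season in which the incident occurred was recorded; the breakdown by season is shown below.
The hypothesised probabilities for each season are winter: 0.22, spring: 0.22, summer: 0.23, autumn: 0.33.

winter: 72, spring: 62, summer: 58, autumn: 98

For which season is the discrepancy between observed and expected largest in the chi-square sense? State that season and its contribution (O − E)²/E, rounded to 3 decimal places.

Expected counts E_i = n·p_i: 290×0.22 = 63.8, 290×0.22 = 63.8, 290×0.23 = 66.7, 290×0.33 = 95.7.
winter: (72 − 63.8)²/63.8 = 67.24/63.8 = 1.0539
spring: (62 − 63.8)²/63.8 = 3.24/63.8 = 0.0508
summer: (58 − 66.7)²/66.7 = 75.69/66.7 = 1.1348
autumn: (98 − 95.7)²/95.7 = 5.29/95.7 = 0.0553
The largest term is for summer: 1.135.

summer, 1.135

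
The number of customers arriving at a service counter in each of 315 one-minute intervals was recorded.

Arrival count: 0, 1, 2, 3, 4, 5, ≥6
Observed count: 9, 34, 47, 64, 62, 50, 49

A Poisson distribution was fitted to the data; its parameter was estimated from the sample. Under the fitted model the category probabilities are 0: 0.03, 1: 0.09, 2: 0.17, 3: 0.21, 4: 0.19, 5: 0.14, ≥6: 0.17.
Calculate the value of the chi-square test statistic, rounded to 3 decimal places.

Expected counts E_i = n·p_i: 315×0.03 = 9.45, 315×0.09 = 28.35, 315×0.17 = 53.55, 315×0.21 = 66.15, 315×0.19 = 59.85, 315×0.14 = 44.1, 315×0.17 = 53.55.
cat         O        E   (O−E)²/E
0           9     9.45     0.0214
1          34    28.35     1.1260
2          47    53.55     0.8012
3          64    66.15     0.0699
4          62    59.85     0.0772
5          50     44.1     0.7893
≥6         49    53.55     0.3866
Sum = 3.272

3.272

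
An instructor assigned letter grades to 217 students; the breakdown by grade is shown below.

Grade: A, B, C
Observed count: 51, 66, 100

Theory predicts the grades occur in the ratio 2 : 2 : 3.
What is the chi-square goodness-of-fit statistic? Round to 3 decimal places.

2.737

Ratio total = 7. Expected counts: 217×2/7 = 62, 217×2/7 = 62, 217×3/7 = 93.
χ² = (51−62)²/62 + (66−62)²/62 + (100−93)²/93
   = 1.9516 + 0.2581 + 0.5269
Sum = 2.737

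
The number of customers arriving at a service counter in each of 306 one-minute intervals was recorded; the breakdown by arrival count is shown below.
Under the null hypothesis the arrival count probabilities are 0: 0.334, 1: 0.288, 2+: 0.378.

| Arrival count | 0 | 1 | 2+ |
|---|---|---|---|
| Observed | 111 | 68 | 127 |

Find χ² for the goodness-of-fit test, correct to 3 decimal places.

6.464

Expected counts E_i = n·p_i: 306×0.334 = 102.204, 306×0.288 = 88.128, 306×0.378 = 115.668.
cat         O        E   (O−E)²/E
0         111  102.204     0.7570
1          68   88.128     4.5971
2+        127  115.668     1.1102
Sum = 6.464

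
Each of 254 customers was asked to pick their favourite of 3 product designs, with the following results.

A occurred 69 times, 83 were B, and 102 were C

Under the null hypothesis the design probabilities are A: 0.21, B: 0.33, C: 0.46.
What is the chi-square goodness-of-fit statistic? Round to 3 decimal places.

Expected counts E_i = n·p_i: 254×0.21 = 53.34, 254×0.33 = 83.82, 254×0.46 = 116.84.
A: (69 − 53.34)²/53.34 = 245.2356/53.34 = 4.5976
B: (83 − 83.82)²/83.82 = 0.6724/83.82 = 0.0080
C: (102 − 116.84)²/116.84 = 220.2256/116.84 = 1.8848
Sum = 6.490

6.490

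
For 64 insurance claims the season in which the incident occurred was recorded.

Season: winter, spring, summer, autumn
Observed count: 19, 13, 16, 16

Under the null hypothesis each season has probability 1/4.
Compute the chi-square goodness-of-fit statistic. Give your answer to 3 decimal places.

1.125

Expected count for each of the 4 categories: 64/4 = 16.
χ² = (19−16)²/16 + (13−16)²/16 + (16−16)²/16 + (16−16)²/16
   = 0.5625 + 0.5625 + 0.0000 + 0.0000
Sum = 1.125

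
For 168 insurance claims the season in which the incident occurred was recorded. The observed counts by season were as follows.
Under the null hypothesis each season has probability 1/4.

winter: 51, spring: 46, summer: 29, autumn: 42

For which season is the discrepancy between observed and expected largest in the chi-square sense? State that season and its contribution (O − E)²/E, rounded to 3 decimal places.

summer, 4.024

Expected count for each of the 4 categories: 168/4 = 42.
winter: (51 − 42)²/42 = 81/42 = 1.9286
spring: (46 − 42)²/42 = 16/42 = 0.3810
summer: (29 − 42)²/42 = 169/42 = 4.0238
autumn: (42 − 42)²/42 = 0/42 = 0.0000
The largest term is for summer: 4.024.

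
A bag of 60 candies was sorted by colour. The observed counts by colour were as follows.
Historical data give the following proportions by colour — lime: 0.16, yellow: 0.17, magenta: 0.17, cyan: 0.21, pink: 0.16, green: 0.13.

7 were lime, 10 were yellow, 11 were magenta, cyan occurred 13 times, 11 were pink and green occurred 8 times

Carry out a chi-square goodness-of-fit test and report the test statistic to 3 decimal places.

0.993

Expected counts E_i = n·p_i: 60×0.16 = 9.6, 60×0.17 = 10.2, 60×0.17 = 10.2, 60×0.21 = 12.6, 60×0.16 = 9.6, 60×0.13 = 7.8.
cat          O        E   (O−E)²/E
lime         7      9.6     0.7042
yellow      10     10.2     0.0039
magenta     11     10.2     0.0627
cyan        13     12.6     0.0127
pink        11      9.6     0.2042
green        8      7.8     0.0051
Sum = 0.993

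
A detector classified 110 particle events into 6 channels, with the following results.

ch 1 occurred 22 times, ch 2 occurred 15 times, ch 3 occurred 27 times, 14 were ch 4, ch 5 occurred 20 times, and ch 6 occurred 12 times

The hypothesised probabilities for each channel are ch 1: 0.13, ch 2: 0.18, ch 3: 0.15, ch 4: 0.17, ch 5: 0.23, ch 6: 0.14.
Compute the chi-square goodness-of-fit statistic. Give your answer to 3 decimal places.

Expected counts E_i = n·p_i: 110×0.13 = 14.3, 110×0.18 = 19.8, 110×0.15 = 16.5, 110×0.17 = 18.7, 110×0.23 = 25.3, 110×0.14 = 15.4.
χ² = (22−14.3)²/14.3 + (15−19.8)²/19.8 + (27−16.5)²/16.5 + (14−18.7)²/18.7 + (20−25.3)²/25.3 + (12−15.4)²/15.4
   = 4.1462 + 1.1636 + 6.6818 + 1.1813 + 1.1103 + 0.7506
Sum = 15.034

15.034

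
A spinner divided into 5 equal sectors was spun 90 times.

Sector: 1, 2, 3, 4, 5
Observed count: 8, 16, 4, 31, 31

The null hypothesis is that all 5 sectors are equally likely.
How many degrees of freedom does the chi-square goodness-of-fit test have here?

4

There are k = 5 categories and no parameters were estimated from the data, so df = 5 − 1 = 4.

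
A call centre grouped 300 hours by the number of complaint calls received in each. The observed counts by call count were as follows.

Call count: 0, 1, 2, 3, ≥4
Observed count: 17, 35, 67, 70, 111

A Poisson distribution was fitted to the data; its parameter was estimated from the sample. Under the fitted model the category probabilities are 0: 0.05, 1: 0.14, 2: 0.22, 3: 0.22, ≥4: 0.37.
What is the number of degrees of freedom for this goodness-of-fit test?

3

There are k = 5 categories and 1 parameter estimated from the data, so df = 5 − 1 − 1 = 3.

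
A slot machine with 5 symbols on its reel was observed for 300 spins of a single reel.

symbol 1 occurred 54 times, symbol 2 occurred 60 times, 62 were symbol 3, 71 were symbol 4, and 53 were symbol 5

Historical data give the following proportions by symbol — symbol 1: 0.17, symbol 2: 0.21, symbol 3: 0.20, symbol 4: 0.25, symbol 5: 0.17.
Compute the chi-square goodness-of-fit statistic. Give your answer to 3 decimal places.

0.678

Expected counts E_i = n·p_i: 300×0.17 = 51, 300×0.21 = 63, 300×0.20 = 60, 300×0.25 = 75, 300×0.17 = 51.
symbol 1: (54 − 51)²/51 = 9/51 = 0.1765
symbol 2: (60 − 63)²/63 = 9/63 = 0.1429
symbol 3: (62 − 60)²/60 = 4/60 = 0.0667
symbol 4: (71 − 75)²/75 = 16/75 = 0.2133
symbol 5: (53 − 51)²/51 = 4/51 = 0.0784
Sum = 0.678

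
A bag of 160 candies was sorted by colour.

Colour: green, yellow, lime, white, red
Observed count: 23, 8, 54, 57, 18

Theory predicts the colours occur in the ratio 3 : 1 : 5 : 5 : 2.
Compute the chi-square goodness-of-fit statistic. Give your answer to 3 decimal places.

3.533

Ratio total = 16. Expected counts: 160×3/16 = 30, 160×1/16 = 10, 160×5/16 = 50, 160×5/16 = 50, 160×2/16 = 20.
green: (23 − 30)²/30 = 49/30 = 1.6333
yellow: (8 − 10)²/10 = 4/10 = 0.4000
lime: (54 − 50)²/50 = 16/50 = 0.3200
white: (57 − 50)²/50 = 49/50 = 0.9800
red: (18 − 20)²/20 = 4/20 = 0.2000
Sum = 3.533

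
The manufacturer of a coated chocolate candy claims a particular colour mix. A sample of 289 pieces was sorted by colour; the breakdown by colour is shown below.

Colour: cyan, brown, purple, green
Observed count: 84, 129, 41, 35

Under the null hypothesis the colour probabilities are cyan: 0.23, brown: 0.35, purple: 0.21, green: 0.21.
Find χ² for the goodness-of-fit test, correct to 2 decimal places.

Expected counts E_i = n·p_i: 289×0.23 = 66.47, 289×0.35 = 101.15, 289×0.21 = 60.69, 289×0.21 = 60.69.
cyan: (84 − 66.47)²/66.47 = 307.3009/66.47 = 4.623
brown: (129 − 101.15)²/101.15 = 775.6225/101.15 = 7.668
purple: (41 − 60.69)²/60.69 = 387.6961/60.69 = 6.388
green: (35 − 60.69)²/60.69 = 659.9761/60.69 = 10.875
Sum = 29.55

29.55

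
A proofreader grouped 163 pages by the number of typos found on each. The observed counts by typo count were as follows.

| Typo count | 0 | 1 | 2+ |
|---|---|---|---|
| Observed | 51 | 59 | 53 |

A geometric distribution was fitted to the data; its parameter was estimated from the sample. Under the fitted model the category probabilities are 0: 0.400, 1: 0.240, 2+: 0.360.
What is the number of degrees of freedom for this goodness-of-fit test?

1

There are k = 3 categories and 1 parameter estimated from the data, so df = 3 − 1 − 1 = 1.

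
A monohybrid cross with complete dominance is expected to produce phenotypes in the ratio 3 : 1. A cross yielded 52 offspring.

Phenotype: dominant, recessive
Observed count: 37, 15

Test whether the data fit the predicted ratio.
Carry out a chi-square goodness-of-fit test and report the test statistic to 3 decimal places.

Ratio total = 4. Expected counts: 52×3/4 = 39, 52×1/4 = 13.
cat            O        E   (O−E)²/E
dominant      37       39     0.1026
recessive     15       13     0.3077
Sum = 0.410

0.410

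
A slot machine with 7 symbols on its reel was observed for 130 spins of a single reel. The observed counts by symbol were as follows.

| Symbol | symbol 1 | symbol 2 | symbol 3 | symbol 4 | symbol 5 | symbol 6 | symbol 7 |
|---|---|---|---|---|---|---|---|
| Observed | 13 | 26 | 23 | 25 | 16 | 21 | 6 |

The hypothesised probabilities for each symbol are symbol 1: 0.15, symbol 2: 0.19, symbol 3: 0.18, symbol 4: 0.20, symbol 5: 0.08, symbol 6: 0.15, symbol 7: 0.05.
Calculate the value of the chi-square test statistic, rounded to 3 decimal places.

Expected counts E_i = n·p_i: 130×0.15 = 19.5, 130×0.19 = 24.7, 130×0.18 = 23.4, 130×0.20 = 26, 130×0.08 = 10.4, 130×0.15 = 19.5, 130×0.05 = 6.5.
symbol 1: (13 − 19.5)²/19.5 = 42.25/19.5 = 2.1667
symbol 2: (26 − 24.7)²/24.7 = 1.69/24.7 = 0.0684
symbol 3: (23 − 23.4)²/23.4 = 0.16/23.4 = 0.0068
symbol 4: (25 − 26)²/26 = 1/26 = 0.0385
symbol 5: (16 − 10.4)²/10.4 = 31.36/10.4 = 3.0154
symbol 6: (21 − 19.5)²/19.5 = 2.25/19.5 = 0.1154
symbol 7: (6 − 6.5)²/6.5 = 0.25/6.5 = 0.0385
Sum = 5.450

5.450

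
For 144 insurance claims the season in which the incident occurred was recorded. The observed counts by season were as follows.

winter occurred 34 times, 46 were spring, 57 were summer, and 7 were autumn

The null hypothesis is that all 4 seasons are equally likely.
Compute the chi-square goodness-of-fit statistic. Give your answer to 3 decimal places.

Expected count for each of the 4 categories: 144/4 = 36.
winter: (34 − 36)²/36 = 4/36 = 0.1111
spring: (46 − 36)²/36 = 100/36 = 2.7778
summer: (57 − 36)²/36 = 441/36 = 12.2500
autumn: (7 − 36)²/36 = 841/36 = 23.3611
Sum = 38.500

38.500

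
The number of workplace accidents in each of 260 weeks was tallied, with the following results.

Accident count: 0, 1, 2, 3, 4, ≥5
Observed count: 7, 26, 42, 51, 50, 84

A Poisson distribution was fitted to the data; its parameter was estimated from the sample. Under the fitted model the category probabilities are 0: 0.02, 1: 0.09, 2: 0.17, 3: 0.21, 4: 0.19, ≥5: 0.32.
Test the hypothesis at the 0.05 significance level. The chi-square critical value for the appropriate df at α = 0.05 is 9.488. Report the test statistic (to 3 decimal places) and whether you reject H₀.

Expected counts E_i = n·p_i: 260×0.02 = 5.2, 260×0.09 = 23.4, 260×0.17 = 44.2, 260×0.21 = 54.6, 260×0.19 = 49.4, 260×0.32 = 83.2.
cat         O        E   (O−E)²/E
0           7      5.2     0.6231
1          26     23.4     0.2889
2          42     44.2     0.1095
3          51     54.6     0.2374
4          50     49.4     0.0073
≥5         84     83.2     0.0077
Sum = 1.274
df = 4. Since 1.274 < 9.488, we do not reject H₀.

1.274; do not reject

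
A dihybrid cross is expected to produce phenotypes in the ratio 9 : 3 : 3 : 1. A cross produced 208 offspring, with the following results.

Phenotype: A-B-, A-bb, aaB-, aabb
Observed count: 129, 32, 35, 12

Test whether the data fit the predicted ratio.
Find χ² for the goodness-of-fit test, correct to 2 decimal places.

Ratio total = 16. Expected counts: 208×9/16 = 117, 208×3/16 = 39, 208×3/16 = 39, 208×1/16 = 13.
cat         O        E   (O−E)²/E
A-B-      129      117      1.231
A-bb       32       39      1.256
aaB-       35       39      0.410
aabb       12       13      0.077
Sum = 2.97

2.97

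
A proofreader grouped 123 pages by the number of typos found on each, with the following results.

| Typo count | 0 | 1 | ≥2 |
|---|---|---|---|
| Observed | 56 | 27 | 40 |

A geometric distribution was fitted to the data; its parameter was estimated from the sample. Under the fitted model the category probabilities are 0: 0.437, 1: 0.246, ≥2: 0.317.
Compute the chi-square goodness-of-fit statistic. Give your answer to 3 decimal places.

0.471

Expected counts E_i = n·p_i: 123×0.437 = 53.751, 123×0.246 = 30.258, 123×0.317 = 38.991.
χ² = (56−53.751)²/53.751 + (27−30.258)²/30.258 + (40−38.991)²/38.991
   = 0.0941 + 0.3508 + 0.0261
Sum = 0.471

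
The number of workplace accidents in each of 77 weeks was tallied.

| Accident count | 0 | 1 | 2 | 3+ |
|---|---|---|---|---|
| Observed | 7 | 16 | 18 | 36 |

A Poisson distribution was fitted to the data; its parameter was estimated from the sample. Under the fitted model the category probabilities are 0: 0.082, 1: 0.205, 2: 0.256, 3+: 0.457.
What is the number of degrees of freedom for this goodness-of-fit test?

There are k = 4 categories and 1 parameter estimated from the data, so df = 4 − 1 − 1 = 2.

2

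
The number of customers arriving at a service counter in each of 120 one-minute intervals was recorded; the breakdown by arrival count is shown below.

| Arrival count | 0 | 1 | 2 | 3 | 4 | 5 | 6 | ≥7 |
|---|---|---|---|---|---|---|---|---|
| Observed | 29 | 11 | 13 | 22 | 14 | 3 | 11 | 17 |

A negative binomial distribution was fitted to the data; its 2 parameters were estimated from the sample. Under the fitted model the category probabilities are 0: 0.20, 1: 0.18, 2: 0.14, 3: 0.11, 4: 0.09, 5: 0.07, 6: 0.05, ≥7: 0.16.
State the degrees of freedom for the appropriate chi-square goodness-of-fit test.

There are k = 8 categories and 2 parameters estimated from the data, so df = 8 − 1 − 2 = 5.

5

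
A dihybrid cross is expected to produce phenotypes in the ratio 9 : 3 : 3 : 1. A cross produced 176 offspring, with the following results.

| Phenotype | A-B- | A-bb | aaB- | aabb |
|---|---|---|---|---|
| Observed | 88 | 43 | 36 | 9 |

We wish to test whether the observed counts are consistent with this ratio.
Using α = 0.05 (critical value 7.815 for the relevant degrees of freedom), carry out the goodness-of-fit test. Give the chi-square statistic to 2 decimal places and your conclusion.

Ratio total = 16. Expected counts: 176×9/16 = 99, 176×3/16 = 33, 176×3/16 = 33, 176×1/16 = 11.
cat         O        E   (O−E)²/E
A-B-       88       99      1.222
A-bb       43       33      3.030
aaB-       36       33      0.273
aabb        9       11      0.364
Sum = 4.89
df = 3. Since 4.89 < 7.815, we do not reject H₀.

4.89; do not reject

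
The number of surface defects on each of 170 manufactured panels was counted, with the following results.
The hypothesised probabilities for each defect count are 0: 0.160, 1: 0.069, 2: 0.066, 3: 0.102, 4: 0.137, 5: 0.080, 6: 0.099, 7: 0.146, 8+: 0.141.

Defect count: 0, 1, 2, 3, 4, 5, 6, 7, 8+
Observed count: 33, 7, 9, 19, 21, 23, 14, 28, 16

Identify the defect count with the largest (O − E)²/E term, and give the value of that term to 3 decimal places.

Expected counts E_i = n·p_i: 170×0.160 = 27.2, 170×0.069 = 11.73, 170×0.066 = 11.22, 170×0.102 = 17.34, 170×0.137 = 23.29, 170×0.080 = 13.6, 170×0.099 = 16.83, 170×0.146 = 24.82, 170×0.141 = 23.97.
0: (33 − 27.2)²/27.2 = 33.64/27.2 = 1.2368
1: (7 − 11.73)²/11.73 = 22.3729/11.73 = 1.9073
2: (9 − 11.22)²/11.22 = 4.9284/11.22 = 0.4393
3: (19 − 17.34)²/17.34 = 2.7556/17.34 = 0.1589
4: (21 − 23.29)²/23.29 = 5.2441/23.29 = 0.2252
5: (23 − 13.6)²/13.6 = 88.36/13.6 = 6.4971
6: (14 − 16.83)²/16.83 = 8.0089/16.83 = 0.4759
7: (28 − 24.82)²/24.82 = 10.1124/24.82 = 0.4074
8+: (16 − 23.97)²/23.97 = 63.5209/23.97 = 2.6500
The largest term is for 5: 6.497.

5, 6.497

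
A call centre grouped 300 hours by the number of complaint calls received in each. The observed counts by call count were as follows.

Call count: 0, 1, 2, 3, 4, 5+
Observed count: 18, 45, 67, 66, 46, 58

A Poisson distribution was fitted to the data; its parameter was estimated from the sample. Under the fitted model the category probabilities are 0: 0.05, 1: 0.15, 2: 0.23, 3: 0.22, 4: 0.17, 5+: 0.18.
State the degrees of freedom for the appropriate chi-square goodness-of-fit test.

4

There are k = 6 categories and 1 parameter estimated from the data, so df = 6 − 1 − 1 = 4.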